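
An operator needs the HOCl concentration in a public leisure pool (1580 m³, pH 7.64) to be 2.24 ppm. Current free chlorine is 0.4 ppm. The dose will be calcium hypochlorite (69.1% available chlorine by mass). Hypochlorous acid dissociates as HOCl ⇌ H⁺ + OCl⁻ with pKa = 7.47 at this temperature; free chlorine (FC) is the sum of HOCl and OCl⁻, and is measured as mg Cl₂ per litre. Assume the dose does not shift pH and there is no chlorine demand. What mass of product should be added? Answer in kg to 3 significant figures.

11.8 kg

Volume: 1580 m³ = 1,580,000 L.
[OCl⁻]/[HOCl] = 10^(pH − pKa) = 10^(7.64 − 7.47) = 1.479; fraction as HOCl = 1/(1 + 1.479) = 0.4034.
Free chlorine required for 2.24 ppm HOCl: 2.24 / 0.4034 = 5.553 ppm.
FC to add: 5.553 − 0.4 = 5.153 mg/L as Cl₂.
Cl₂ equivalent: 5.153 mg/L × 1,580,000 L = 8142 g.
Product at 69.1% available Cl: 8142 / 0.691 = 11,780 g.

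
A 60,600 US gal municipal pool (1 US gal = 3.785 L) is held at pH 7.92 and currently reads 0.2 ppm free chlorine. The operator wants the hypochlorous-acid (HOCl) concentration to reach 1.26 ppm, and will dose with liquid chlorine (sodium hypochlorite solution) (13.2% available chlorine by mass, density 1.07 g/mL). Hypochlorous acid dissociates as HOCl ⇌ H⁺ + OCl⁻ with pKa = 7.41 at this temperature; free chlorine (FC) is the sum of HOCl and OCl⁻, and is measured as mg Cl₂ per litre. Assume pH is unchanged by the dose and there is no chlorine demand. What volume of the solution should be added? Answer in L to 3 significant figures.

8.34 L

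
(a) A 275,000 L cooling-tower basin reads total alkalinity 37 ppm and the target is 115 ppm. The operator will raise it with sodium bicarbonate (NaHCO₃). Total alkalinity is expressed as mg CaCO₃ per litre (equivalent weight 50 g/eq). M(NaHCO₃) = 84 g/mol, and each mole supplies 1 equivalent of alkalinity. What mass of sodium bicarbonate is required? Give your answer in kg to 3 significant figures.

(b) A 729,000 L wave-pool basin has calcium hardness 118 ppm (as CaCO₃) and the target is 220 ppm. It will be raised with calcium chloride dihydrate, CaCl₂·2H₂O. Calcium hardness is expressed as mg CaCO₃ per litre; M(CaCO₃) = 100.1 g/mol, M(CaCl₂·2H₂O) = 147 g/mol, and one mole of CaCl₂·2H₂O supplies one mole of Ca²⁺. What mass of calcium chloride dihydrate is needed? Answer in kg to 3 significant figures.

(a) Alkalinity to add: (115 − 37) = 78 mg/L as CaCO₃ × 275,000 L = 21,450 g as CaCO₃.
(a) Equivalents: 21,450 g ÷ 50 g/eq = 429 eq.
(a) NaHCO₃ supplies 1 eq per mole → 429 mol.
(a) Mass: 429 mol × 84 g/mol = 36,040 g.

(b) Hardness to add: (220 − 118) = 102 mg/L as CaCO₃ × 729,000 L = 74,360 g as CaCO₃.
(b) Moles of Ca²⁺ (1 mol Ca²⁺ ≡ 1 mol CaCO₃): 74,360 / 100.1 g/mol = 742.8 mol.
(b) Mass of CaCl₂·2H₂O: 742.8 × 147 = 109,200 g.

(a) 36.0 kg; (b) 109 kg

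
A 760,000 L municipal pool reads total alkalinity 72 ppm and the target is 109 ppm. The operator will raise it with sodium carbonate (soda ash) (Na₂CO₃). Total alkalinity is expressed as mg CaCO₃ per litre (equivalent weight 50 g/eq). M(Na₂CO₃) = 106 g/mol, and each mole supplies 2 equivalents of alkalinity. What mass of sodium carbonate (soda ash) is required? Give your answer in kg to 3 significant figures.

Alkalinity to add: (109 − 72) = 37 mg/L as CaCO₃ × 760,000 L = 28,120 g as CaCO₃.
Equivalents: 28,120 g ÷ 50 g/eq = 562.4 eq.
Each mole of Na₂CO₃ supplies 2 eq, so 562.4 / 2 = 281.2 mol.
Mass: 281.2 mol × 106 g/mol = 29,810 g.

29.8 kg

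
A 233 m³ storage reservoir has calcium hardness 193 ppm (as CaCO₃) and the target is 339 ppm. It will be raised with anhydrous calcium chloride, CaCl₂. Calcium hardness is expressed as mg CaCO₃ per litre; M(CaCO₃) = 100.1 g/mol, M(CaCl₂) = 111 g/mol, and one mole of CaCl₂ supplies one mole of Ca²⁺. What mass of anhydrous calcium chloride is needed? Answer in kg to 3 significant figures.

Volume: 233 m³ = 233,000 L.
Hardness to add: (339 − 193) = 146 mg/L as CaCO₃ × 233,000 L = 34,020 g as CaCO₃.
Moles of Ca²⁺ (1 mol Ca²⁺ ≡ 1 mol CaCO₃): 34,020 / 100.1 g/mol = 339.8 mol.
Mass of CaCl₂: 339.8 × 111 = 37,720 g.

37.7 kg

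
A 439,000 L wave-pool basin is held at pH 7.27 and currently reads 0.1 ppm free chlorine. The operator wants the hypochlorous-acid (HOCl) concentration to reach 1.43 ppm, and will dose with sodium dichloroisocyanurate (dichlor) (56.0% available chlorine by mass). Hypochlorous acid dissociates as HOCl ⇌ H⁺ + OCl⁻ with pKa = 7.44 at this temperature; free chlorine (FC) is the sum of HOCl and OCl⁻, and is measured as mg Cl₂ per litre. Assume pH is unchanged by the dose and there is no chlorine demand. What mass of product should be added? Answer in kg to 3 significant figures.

1.80 kg

[OCl⁻]/[HOCl] = 10^(pH − pKa) = 10^(7.27 − 7.44) = 0.6761; fraction as HOCl = 1/(1 + 0.6761) = 0.5966.
Free chlorine required for 1.43 ppm HOCl: 1.43 / 0.5966 = 2.397 ppm.
FC to add: 2.397 − 0.1 = 2.297 mg/L as Cl₂.
Cl₂ equivalent: 2.297 mg/L × 439,000 L = 1008 g.
Product at 56.0% available Cl: 1008 / 0.56 = 1801 g.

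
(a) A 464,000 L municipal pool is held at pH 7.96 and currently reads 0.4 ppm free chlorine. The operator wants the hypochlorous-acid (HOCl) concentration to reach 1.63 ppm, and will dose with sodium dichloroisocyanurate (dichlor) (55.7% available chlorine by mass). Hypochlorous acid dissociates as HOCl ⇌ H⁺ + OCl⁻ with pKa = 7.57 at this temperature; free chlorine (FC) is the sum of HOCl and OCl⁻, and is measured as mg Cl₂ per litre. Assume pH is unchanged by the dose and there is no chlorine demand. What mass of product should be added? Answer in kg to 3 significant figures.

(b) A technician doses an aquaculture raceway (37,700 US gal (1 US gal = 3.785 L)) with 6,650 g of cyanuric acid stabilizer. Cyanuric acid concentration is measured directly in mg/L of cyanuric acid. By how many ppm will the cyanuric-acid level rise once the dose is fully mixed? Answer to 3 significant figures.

(a) 4.36 kg; (b) 46.6 ppm

(a) [OCl⁻]/[HOCl] = 10^(pH − pKa) = 10^(7.96 − 7.57) = 2.455; fraction as HOCl = 1/(1 + 2.455) = 0.2895.
(a) Free chlorine required for 1.63 ppm HOCl: 1.63 / 0.2895 = 5.631 ppm.
(a) FC to add: 5.631 − 0.4 = 5.231 mg/L as Cl₂.
(a) Cl₂ equivalent: 5.231 mg/L × 464,000 L = 2427 g.
(a) Product at 55.7% available Cl: 2427 / 0.557 = 4358 g.

(b) Volume: 37,700 US gal × 3.785 L/gal = 142,694 L.
(b) Rise: 6,650 g / 142,694 L × 1000 = 46.6 mg/L.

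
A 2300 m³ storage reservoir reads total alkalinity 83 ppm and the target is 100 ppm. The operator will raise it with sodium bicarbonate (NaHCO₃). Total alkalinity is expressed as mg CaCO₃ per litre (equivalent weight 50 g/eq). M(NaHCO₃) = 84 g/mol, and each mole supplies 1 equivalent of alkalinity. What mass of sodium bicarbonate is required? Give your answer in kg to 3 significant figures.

65.7 kg

Volume: 2300 m³ = 2,300,000 L.
Alkalinity to add: (100 − 83) = 17 mg/L as CaCO₃ × 2,300,000 L = 39,100 g as CaCO₃.
Equivalents: 39,100 g ÷ 50 g/eq = 782 eq.
NaHCO₃ supplies 1 eq per mole → 782 mol.
Mass: 782 mol × 84 g/mol = 65,690 g.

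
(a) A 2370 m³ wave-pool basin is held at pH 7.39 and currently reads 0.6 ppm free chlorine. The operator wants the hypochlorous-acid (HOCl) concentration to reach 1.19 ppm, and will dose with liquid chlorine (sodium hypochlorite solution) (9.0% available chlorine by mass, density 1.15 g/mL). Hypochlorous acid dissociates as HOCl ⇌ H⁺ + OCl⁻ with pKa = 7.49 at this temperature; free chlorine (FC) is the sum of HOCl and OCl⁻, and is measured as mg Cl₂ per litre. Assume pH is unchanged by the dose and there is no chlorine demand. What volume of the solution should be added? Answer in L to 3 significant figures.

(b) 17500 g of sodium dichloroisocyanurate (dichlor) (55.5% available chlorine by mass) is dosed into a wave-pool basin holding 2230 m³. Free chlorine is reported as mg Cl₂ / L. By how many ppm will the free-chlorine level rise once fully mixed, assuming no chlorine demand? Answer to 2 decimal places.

(a) 35.2 L; (b) 4.36 ppm

(a) Volume: 2370 m³ = 2,370,000 L.
(a) [OCl⁻]/[HOCl] = 10^(pH − pKa) = 10^(7.39 − 7.49) = 0.7943; fraction as HOCl = 1/(1 + 0.7943) = 0.5573.
(a) Free chlorine required for 1.19 ppm HOCl: 1.19 / 0.5573 = 2.135 ppm.
(a) FC to add: 2.135 − 0.6 = 1.535 mg/L as Cl₂.
(a) Cl₂ equivalent: 1.535 mg/L × 2,370,000 L = 3639 g.
(a) Product at 9.0% available Cl: 3639 / 0.09 = 40,430 g.
(a) Volume: 40,430 g ÷ 1.15 g/mL = 35,160 mL.

(b) Volume: 2230 m³ = 2,230,000 L.
(b) Available chlorine delivered: 17,500 g × 0.555 = 9712 g as Cl₂.
(b) Concentration rise: 9712 g / 2,230,000 L = 4.355 mg/L = 4.36 ppm.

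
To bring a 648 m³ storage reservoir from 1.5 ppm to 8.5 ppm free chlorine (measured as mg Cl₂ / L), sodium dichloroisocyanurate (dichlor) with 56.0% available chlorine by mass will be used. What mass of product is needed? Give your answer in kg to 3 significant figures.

Volume: 648 m³ = 648,000 L.
Chlorine deficit: 8.5 − 1.5 = 7 ppm = 7 mg/L as Cl₂.
Cl₂ equivalent needed: 7 mg/L × 648,000 L = 4,536,000 mg = 4536 g.
Product at 56.0% available chlorine: 4536 / 0.56 = 8100 g.

8.10 kg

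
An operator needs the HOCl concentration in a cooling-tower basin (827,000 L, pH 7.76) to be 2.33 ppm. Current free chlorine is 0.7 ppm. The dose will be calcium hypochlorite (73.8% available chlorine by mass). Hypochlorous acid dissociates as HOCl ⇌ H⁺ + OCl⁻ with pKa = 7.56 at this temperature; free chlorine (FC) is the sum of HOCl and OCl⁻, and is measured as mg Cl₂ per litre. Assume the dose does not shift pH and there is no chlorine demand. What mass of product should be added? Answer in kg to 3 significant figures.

[OCl⁻]/[HOCl] = 10^(pH − pKa) = 10^(7.76 − 7.56) = 1.585; fraction as HOCl = 1/(1 + 1.585) = 0.3869.
Free chlorine required for 2.33 ppm HOCl: 2.33 / 0.3869 = 6.023 ppm.
FC to add: 6.023 − 0.7 = 5.323 mg/L as Cl₂.
Cl₂ equivalent: 5.323 mg/L × 827,000 L = 4402 g.
Product at 73.8% available Cl: 4402 / 0.738 = 5965 g.

5.96 kg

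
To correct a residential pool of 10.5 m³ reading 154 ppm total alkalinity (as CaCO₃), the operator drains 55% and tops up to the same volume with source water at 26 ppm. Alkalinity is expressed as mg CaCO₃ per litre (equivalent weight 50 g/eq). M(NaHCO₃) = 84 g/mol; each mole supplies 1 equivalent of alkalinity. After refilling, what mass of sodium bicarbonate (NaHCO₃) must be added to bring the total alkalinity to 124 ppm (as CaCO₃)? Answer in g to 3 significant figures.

713 g

Volume: 10.5 m³ = 10,500 L.
After draining 55% and refilling: 154 × 0.45 + 26 × 0.55 = 83.6 ppm.
Deficit to target: 124 − 83.6 = 40.4 mg/L.
As CaCO₃: 40.4 mg/L × 10,500 L = 424.2 g; ÷ 50 g/eq ÷ 1 = 8.484 mol NaHCO₃.
Mass: 8.484 × 84 = 712.7 g.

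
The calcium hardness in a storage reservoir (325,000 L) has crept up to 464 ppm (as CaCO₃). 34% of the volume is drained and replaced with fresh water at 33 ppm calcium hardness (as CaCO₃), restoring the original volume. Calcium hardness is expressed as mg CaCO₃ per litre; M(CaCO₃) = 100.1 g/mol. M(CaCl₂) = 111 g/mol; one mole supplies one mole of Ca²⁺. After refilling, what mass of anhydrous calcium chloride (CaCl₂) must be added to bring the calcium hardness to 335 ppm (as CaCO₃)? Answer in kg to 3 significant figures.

After draining 34% and refilling: 464 × 0.66 + 33 × 0.34 = 317.46 ppm.
Deficit to target: 335 − 317.46 = 17.54 mg/L.
As CaCO₃: 17.54 mg/L × 325,000 L = 5701 g; ÷ 100.1 = 56.95 mol Ca²⁺.
Mass: 56.95 × 111 = 6321 g.

6.32 kg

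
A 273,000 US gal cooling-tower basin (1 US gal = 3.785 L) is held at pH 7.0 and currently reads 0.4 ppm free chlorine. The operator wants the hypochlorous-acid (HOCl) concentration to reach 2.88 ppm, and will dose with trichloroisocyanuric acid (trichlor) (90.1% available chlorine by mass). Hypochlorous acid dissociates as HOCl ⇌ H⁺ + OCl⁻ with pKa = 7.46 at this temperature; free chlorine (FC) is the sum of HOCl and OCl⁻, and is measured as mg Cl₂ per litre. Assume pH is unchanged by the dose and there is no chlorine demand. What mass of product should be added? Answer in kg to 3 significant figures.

Volume: 273,000 US gal × 3.785 L/gal = 1,033,305 L.
[OCl⁻]/[HOCl] = 10^(pH − pKa) = 10^(7.0 − 7.46) = 0.3467; fraction as HOCl = 1/(1 + 0.3467) = 0.7425.
Free chlorine required for 2.88 ppm HOCl: 2.88 / 0.7425 = 3.879 ppm.
FC to add: 3.879 − 0.4 = 3.479 mg/L as Cl₂.
Cl₂ equivalent: 3.479 mg/L × 1,033,305 L = 3594 g.
Product at 90.1% available Cl: 3594 / 0.901 = 3989 g.

3.99 kg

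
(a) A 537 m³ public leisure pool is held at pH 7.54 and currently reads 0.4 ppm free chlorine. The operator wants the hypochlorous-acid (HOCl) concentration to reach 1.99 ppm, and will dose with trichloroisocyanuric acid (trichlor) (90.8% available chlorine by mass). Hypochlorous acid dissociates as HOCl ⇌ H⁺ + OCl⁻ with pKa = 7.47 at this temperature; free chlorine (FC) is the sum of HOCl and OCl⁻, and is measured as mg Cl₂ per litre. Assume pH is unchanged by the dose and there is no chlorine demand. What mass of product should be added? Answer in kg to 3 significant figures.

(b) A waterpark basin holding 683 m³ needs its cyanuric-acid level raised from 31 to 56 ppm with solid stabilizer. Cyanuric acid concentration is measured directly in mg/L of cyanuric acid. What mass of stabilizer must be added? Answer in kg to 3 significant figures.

(a) 2.32 kg; (b) 17.1 kg

(a) Volume: 537 m³ = 537,000 L.
(a) [OCl⁻]/[HOCl] = 10^(pH − pKa) = 10^(7.54 − 7.47) = 1.175; fraction as HOCl = 1/(1 + 1.175) = 0.4598.
(a) Free chlorine required for 1.99 ppm HOCl: 1.99 / 0.4598 = 4.328 ppm.
(a) FC to add: 4.328 − 0.4 = 3.928 mg/L as Cl₂.
(a) Cl₂ equivalent: 3.928 mg/L × 537,000 L = 2109 g.
(a) Product at 90.8% available Cl: 2109 / 0.908 = 2323 g.

(b) Volume: 683 m³ = 683,000 L.
(b) CYA to add: (56 − 31) = 25 mg/L × 683,000 L = 17,080 g cyanuric acid.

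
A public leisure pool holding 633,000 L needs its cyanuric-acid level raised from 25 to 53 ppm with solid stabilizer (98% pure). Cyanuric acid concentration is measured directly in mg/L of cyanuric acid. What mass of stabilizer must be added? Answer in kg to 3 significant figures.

CYA to add: (53 − 25) = 28 mg/L × 633,000 L = 17,720 g cyanuric acid.
At 98% purity: 17,720 / 0.98 = 18,090 g product.

18.1 kg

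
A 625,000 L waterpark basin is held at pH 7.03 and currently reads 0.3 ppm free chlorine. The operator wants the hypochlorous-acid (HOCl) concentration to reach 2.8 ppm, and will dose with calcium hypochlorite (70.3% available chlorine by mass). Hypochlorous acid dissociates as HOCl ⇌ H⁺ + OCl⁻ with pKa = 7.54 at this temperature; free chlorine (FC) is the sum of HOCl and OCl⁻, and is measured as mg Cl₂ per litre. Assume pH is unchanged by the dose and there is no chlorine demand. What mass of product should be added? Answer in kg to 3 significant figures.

[OCl⁻]/[HOCl] = 10^(pH − pKa) = 10^(7.03 − 7.54) = 0.309; fraction as HOCl = 1/(1 + 0.309) = 0.7639.
Free chlorine required for 2.8 ppm HOCl: 2.8 / 0.7639 = 3.665 ppm.
FC to add: 3.665 − 0.3 = 3.365 mg/L as Cl₂.
Cl₂ equivalent: 3.365 mg/L × 625,000 L = 2103 g.
Product at 70.3% available Cl: 2103 / 0.703 = 2992 g.

2.99 kg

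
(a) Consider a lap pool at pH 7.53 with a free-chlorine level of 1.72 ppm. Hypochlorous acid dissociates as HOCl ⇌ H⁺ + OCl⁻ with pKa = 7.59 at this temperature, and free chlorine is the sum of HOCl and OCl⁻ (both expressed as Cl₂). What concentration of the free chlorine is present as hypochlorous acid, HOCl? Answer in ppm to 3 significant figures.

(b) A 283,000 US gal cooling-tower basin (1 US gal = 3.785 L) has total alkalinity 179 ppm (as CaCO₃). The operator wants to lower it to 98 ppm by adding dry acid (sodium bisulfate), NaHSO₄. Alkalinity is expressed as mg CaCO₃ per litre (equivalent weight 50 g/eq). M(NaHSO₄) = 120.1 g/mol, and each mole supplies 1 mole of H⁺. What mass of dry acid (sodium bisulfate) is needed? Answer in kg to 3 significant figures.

(a) [OCl⁻]/[HOCl] = 10^(pH − pKa) = 10^(7.53 − 7.59) = 10^-0.06 = 0.871.
(a) Fraction as HOCl = 1 / (1 + 0.871) = 0.5345.
(a) HOCl = 0.5345 × 1.72 ppm = 0.9193 ppm.

(b) Volume: 283,000 US gal × 3.785 L/gal = 1,071,155 L.
(b) Alkalinity to neutralize: (179 − 98) = 81 mg/L as CaCO₃ × 1,071,155 L = 86,760 g as CaCO₃.
(b) Equivalents of H⁺ required: 86,760 ÷ 50 g/eq = 1735 eq = 1735 mol NaHSO₄.
(b) Mass of NaHSO₄: 1735 × 120.1 = 208,400 g.

(a) 0.919 ppm; (b) 208 kg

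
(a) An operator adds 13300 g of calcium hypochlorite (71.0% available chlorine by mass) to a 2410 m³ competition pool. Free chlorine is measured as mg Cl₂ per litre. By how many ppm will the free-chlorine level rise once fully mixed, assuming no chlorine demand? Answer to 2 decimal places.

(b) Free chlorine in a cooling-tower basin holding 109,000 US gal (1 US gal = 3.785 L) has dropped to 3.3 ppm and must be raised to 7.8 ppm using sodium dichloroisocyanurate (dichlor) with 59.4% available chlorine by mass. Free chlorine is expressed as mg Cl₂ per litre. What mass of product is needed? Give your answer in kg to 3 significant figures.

(a) Volume: 2410 m³ = 2,410,000 L.
(a) Available chlorine delivered: 13,300 g × 0.71 = 9443 g as Cl₂.
(a) Concentration rise: 9443 g / 2,410,000 L = 3.918 mg/L = 3.92 ppm.

(b) Volume: 109,000 US gal × 3.785 L/gal = 412,565 L.
(b) Chlorine deficit: 7.8 − 3.3 = 4.5 ppm = 4.5 mg/L as Cl₂.
(b) Cl₂ equivalent needed: 4.5 mg/L × 412,565 L = 1,857,000 mg = 1857 g.
(b) Product at 59.4% available chlorine: 1857 / 0.594 = 3125 g.

(a) 3.92 ppm; (b) 3.13 kg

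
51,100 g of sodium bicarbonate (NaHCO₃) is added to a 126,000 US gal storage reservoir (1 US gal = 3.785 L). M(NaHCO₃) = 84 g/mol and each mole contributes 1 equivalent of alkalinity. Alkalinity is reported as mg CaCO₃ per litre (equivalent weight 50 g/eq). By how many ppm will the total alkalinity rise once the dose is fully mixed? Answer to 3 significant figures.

63.8 ppm

Volume: 126,000 US gal × 3.785 L/gal = 476,910 L.
Moles of NaHCO₃: 51,100 g ÷ 84 g/mol = 608.3 mol → 608.3 eq of alkalinity.
As CaCO₃: 608.3 eq × 50 g/eq = 30,420 g.
Rise: 30,420 g / 476,910 L × 1000 = 63.78 mg/L.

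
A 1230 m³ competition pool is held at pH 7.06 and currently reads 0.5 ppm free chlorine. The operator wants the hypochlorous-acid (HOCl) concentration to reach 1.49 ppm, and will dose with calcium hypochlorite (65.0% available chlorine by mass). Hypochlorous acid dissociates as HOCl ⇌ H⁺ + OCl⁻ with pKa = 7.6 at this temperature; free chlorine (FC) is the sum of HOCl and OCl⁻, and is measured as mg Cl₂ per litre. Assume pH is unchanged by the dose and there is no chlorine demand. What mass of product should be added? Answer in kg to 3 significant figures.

2.69 kg

Volume: 1230 m³ = 1,230,000 L.
[OCl⁻]/[HOCl] = 10^(pH − pKa) = 10^(7.06 − 7.6) = 0.2884; fraction as HOCl = 1/(1 + 0.2884) = 0.7762.
Free chlorine required for 1.49 ppm HOCl: 1.49 / 0.7762 = 1.92 ppm.
FC to add: 1.92 − 0.5 = 1.42 mg/L as Cl₂.
Cl₂ equivalent: 1.42 mg/L × 1,230,000 L = 1746 g.
Product at 65.0% available Cl: 1746 / 0.65 = 2687 g.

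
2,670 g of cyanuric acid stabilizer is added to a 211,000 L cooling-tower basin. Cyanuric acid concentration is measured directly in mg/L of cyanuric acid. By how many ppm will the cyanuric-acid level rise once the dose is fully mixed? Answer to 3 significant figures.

Rise: 2,670 g / 211,000 L × 1000 = 12.65 mg/L.

12.7 ppm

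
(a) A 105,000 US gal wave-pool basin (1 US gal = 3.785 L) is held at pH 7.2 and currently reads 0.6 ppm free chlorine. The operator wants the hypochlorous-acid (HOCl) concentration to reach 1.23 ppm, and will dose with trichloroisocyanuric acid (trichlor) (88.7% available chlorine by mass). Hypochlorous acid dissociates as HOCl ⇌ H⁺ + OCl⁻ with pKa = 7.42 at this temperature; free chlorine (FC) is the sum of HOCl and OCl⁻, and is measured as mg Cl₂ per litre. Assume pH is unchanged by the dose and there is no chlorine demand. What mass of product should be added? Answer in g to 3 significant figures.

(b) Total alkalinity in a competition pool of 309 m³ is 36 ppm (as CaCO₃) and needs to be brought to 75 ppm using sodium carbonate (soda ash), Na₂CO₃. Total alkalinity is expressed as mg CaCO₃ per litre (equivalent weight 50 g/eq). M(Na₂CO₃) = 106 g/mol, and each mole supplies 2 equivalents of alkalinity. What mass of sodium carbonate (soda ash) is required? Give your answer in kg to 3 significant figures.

(a) 614 g; (b) 12.8 kg

(a) Volume: 105,000 US gal × 3.785 L/gal = 397,425 L.
(a) [OCl⁻]/[HOCl] = 10^(pH − pKa) = 10^(7.2 − 7.42) = 0.6026; fraction as HOCl = 1/(1 + 0.6026) = 0.624.
(a) Free chlorine required for 1.23 ppm HOCl: 1.23 / 0.624 = 1.971 ppm.
(a) FC to add: 1.971 − 0.6 = 1.371 mg/L as Cl₂.
(a) Cl₂ equivalent: 1.371 mg/L × 397,425 L = 544.9 g.
(a) Product at 88.7% available Cl: 544.9 / 0.887 = 614.4 g.

(b) Volume: 309 m³ = 309,000 L.
(b) Alkalinity to add: (75 − 36) = 39 mg/L as CaCO₃ × 309,000 L = 12,050 g as CaCO₃.
(b) Equivalents: 12,050 g ÷ 50 g/eq = 241 eq.
(b) Each mole of Na₂CO₃ supplies 2 eq, so 241 / 2 = 120.5 mol.
(b) Mass: 120.5 mol × 106 g/mol = 12,770 g.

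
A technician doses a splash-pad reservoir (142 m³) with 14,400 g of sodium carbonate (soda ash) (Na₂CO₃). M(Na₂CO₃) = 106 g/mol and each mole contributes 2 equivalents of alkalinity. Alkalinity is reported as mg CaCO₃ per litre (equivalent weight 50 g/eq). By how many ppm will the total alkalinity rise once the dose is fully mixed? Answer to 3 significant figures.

Volume: 142 m³ = 142,000 L.
Moles of Na₂CO₃: 14,400 g ÷ 106 g/mol = 135.8 mol → 271.7 eq of alkalinity.
As CaCO₃: 271.7 eq × 50 g/eq = 13,580 g.
Rise: 13,580 g / 142,000 L × 1000 = 95.67 mg/L.

95.7 ppm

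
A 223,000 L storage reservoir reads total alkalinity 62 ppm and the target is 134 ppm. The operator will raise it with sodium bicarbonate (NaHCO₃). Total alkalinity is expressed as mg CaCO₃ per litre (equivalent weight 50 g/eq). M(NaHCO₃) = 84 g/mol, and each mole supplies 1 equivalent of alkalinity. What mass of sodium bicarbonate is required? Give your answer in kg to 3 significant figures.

27.0 kg

Alkalinity to add: (134 − 62) = 72 mg/L as CaCO₃ × 223,000 L = 16,060 g as CaCO₃.
Equivalents: 16,060 g ÷ 50 g/eq = 321.1 eq.
NaHCO₃ supplies 1 eq per mole → 321.1 mol.
Mass: 321.1 mol × 84 g/mol = 26,970 g.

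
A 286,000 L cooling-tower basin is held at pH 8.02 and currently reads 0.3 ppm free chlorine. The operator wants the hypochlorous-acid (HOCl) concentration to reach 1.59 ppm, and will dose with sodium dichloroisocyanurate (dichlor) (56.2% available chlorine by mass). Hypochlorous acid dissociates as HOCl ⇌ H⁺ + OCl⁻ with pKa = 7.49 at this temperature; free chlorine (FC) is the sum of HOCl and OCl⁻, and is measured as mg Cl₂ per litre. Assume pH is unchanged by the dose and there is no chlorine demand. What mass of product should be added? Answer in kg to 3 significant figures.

[OCl⁻]/[HOCl] = 10^(pH − pKa) = 10^(8.02 − 7.49) = 3.388; fraction as HOCl = 1/(1 + 3.388) = 0.2279.
Free chlorine required for 1.59 ppm HOCl: 1.59 / 0.2279 = 6.978 ppm.
FC to add: 6.978 − 0.3 = 6.678 mg/L as Cl₂.
Cl₂ equivalent: 6.678 mg/L × 286,000 L = 1910 g.
Product at 56.2% available Cl: 1910 / 0.562 = 3398 g.

3.40 kg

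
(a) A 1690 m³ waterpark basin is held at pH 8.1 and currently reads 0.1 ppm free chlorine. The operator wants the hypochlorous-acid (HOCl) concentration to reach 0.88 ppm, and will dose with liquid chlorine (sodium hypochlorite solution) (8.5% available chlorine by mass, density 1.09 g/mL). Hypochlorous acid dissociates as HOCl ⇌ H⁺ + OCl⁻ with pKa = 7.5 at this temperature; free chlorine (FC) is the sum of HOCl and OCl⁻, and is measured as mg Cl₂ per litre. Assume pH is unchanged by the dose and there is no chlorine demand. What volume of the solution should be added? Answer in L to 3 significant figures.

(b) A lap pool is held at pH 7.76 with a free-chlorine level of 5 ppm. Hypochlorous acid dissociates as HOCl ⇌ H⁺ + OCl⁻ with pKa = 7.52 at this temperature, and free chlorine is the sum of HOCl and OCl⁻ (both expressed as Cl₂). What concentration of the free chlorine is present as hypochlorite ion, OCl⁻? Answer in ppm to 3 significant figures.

(a) 78.1 L; (b) 3.17 ppm

(a) Volume: 1690 m³ = 1,690,000 L.
(a) [OCl⁻]/[HOCl] = 10^(pH − pKa) = 10^(8.1 − 7.5) = 3.981; fraction as HOCl = 1/(1 + 3.981) = 0.2008.
(a) Free chlorine required for 0.88 ppm HOCl: 0.88 / 0.2008 = 4.383 ppm.
(a) FC to add: 4.383 − 0.1 = 4.283 mg/L as Cl₂.
(a) Cl₂ equivalent: 4.283 mg/L × 1,690,000 L = 7239 g.
(a) Product at 8.5% available Cl: 7239 / 0.085 = 85,160 g.
(a) Volume: 85,160 g ÷ 1.09 g/mL = 78,130 mL.

(b) [OCl⁻]/[HOCl] = 10^(pH − pKa) = 10^(7.76 − 7.52) = 10^0.24 = 1.738.
(b) Fraction as HOCl = 1 / (1 + 1.738) = 0.3653.
(b) OCl⁻ = (1 − 0.3653) × 5 ppm = 3.174 ppm.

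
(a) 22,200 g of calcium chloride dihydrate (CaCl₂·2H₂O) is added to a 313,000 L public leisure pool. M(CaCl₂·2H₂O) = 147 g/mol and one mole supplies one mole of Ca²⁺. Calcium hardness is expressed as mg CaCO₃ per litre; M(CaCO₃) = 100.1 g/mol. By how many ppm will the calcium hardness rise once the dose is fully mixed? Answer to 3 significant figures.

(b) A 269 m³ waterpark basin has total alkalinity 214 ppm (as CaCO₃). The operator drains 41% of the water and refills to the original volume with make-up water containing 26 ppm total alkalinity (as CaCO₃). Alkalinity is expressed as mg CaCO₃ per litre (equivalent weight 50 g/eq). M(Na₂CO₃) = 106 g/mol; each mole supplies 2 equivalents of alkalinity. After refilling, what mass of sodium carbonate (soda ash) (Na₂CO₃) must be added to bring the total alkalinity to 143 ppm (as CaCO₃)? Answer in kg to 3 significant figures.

(a) 48.3 ppm; (b) 1.73 kg

(a) Moles of Ca²⁺: 22,200 g ÷ 147 g/mol = 151 mol.
(a) As CaCO₃: 151 mol × 100.1 g/mol = 15,120 g.
(a) Rise: 15,120 g / 313,000 L × 1000 = 48.3 mg/L.

(b) Volume: 269 m³ = 269,000 L.
(b) After draining 41% and refilling: 214 × 0.59 + 26 × 0.41 = 136.92 ppm.
(b) Deficit to target: 143 − 136.92 = 6.08 mg/L.
(b) As CaCO₃: 6.08 mg/L × 269,000 L = 1636 g; ÷ 50 g/eq ÷ 2 = 16.36 mol Na₂CO₃.
(b) Mass: 16.36 × 106 = 1734 g.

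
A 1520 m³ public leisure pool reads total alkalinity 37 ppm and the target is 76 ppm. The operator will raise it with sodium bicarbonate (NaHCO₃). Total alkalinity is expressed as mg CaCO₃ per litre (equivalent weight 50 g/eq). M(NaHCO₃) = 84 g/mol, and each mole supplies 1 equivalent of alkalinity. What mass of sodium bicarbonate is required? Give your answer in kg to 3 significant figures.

99.6 kg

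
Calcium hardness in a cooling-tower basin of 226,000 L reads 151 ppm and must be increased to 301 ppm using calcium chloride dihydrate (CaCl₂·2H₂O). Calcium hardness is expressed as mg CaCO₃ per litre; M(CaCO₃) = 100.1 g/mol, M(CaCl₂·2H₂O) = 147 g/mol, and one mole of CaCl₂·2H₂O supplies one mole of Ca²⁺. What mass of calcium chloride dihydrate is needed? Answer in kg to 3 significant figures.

49.8 kg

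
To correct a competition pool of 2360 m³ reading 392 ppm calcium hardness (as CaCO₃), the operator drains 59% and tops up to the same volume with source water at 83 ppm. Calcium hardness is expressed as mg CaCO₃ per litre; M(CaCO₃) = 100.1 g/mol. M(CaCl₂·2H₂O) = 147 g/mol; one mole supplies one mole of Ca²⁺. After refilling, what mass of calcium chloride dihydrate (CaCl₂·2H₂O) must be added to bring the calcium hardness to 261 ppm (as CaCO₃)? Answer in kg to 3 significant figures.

178 kg

Volume: 2360 m³ = 2,360,000 L.
After draining 59% and refilling: 392 × 0.41 + 83 × 0.59 = 209.69 ppm.
Deficit to target: 261 − 209.69 = 51.31 mg/L.
As CaCO₃: 51.31 mg/L × 2,360,000 L = 121,100 g; ÷ 100.1 = 1210 mol Ca²⁺.
Mass: 1210 × 147 = 177,800 g.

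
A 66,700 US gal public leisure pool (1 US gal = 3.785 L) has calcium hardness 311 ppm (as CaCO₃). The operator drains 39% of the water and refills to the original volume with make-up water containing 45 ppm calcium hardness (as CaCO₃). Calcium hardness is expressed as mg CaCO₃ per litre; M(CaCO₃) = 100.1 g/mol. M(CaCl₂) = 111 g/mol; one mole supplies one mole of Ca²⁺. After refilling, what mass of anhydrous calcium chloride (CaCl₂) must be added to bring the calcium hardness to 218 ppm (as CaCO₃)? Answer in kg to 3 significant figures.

Volume: 66,700 US gal × 3.785 L/gal = 252,460 L.
After draining 39% and refilling: 311 × 0.61 + 45 × 0.39 = 207.26 ppm.
Deficit to target: 218 − 207.26 = 10.74 mg/L.
As CaCO₃: 10.74 mg/L × 252,460 L = 2711 g; ÷ 100.1 = 27.09 mol Ca²⁺.
Mass: 27.09 × 111 = 3007 g.

3.01 kg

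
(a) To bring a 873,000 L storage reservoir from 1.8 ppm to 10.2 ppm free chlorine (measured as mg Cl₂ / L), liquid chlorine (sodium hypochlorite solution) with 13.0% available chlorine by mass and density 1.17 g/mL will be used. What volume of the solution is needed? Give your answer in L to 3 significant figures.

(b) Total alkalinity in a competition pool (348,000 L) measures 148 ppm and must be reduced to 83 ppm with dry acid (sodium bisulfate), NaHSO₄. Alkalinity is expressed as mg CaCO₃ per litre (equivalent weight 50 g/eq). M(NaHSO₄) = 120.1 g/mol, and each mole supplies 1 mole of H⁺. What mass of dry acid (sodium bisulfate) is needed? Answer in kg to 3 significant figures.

(a) 48.2 L; (b) 54.3 kg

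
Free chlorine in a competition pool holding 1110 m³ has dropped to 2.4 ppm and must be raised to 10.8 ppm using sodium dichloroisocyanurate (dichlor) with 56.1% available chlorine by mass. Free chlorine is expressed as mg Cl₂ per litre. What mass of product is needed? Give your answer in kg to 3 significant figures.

16.6 kg

Volume: 1110 m³ = 1,110,000 L.
Chlorine deficit: 10.8 − 2.4 = 8.4 ppm = 8.4 mg/L as Cl₂.
Cl₂ equivalent needed: 8.4 mg/L × 1,110,000 L = 9,324,000 mg = 9324 g.
Product at 56.1% available chlorine: 9324 / 0.561 = 16,620 g.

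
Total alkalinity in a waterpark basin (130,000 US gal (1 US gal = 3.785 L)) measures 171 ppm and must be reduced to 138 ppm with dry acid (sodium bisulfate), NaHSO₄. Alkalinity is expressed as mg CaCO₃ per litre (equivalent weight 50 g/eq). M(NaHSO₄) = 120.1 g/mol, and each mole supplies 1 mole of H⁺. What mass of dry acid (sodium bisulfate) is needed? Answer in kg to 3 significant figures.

Volume: 130,000 US gal × 3.785 L/gal = 492,050 L.
Alkalinity to neutralize: (171 − 138) = 33 mg/L as CaCO₃ × 492,050 L = 16,240 g as CaCO₃.
Equivalents of H⁺ required: 16,240 ÷ 50 g/eq = 324.8 eq = 324.8 mol NaHSO₄.
Mass of NaHSO₄: 324.8 × 120.1 = 39,000 g.

39.0 kg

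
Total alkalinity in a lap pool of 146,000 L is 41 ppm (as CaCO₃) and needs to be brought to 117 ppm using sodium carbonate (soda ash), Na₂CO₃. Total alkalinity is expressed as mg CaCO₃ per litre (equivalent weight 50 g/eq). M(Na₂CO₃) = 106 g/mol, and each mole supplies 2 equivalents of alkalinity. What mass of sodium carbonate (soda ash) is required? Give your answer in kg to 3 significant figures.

Alkalinity to add: (117 − 41) = 76 mg/L as CaCO₃ × 146,000 L = 11,100 g as CaCO₃.
Equivalents: 11,100 g ÷ 50 g/eq = 221.9 eq.
Each mole of Na₂CO₃ supplies 2 eq, so 221.9 / 2 = 111 mol.
Mass: 111 mol × 106 g/mol = 11,760 g.

11.8 kg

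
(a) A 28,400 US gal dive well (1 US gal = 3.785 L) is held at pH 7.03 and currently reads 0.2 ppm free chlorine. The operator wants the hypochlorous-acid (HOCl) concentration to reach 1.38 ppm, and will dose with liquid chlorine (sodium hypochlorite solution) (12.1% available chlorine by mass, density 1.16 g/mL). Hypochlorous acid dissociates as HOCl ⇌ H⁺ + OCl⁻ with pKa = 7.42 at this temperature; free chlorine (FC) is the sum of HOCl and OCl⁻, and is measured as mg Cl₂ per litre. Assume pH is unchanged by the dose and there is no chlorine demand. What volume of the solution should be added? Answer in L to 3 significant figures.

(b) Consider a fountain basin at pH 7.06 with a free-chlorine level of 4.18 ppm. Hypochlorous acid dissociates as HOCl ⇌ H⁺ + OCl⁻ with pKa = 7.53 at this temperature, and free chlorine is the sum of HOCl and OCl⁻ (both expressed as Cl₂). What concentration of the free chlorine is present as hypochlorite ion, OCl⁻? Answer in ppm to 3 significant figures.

(a) 1.33 L; (b) 1.06 ppm

(a) Volume: 28,400 US gal × 3.785 L/gal = 107,494 L.
(a) [OCl⁻]/[HOCl] = 10^(pH − pKa) = 10^(7.03 − 7.42) = 0.4074; fraction as HOCl = 1/(1 + 0.4074) = 0.7105.
(a) Free chlorine required for 1.38 ppm HOCl: 1.38 / 0.7105 = 1.942 ppm.
(a) FC to add: 1.942 − 0.2 = 1.742 mg/L as Cl₂.
(a) Cl₂ equivalent: 1.742 mg/L × 107,494 L = 187.3 g.
(a) Product at 12.1% available Cl: 187.3 / 0.121 = 1548 g.
(a) Volume: 1548 g ÷ 1.16 g/mL = 1334 mL.

(b) [OCl⁻]/[HOCl] = 10^(pH − pKa) = 10^(7.06 − 7.53) = 10^-0.47 = 0.3388.
(b) Fraction as HOCl = 1 / (1 + 0.3388) = 0.7469.
(b) OCl⁻ = (1 − 0.7469) × 4.18 ppm = 1.058 ppm.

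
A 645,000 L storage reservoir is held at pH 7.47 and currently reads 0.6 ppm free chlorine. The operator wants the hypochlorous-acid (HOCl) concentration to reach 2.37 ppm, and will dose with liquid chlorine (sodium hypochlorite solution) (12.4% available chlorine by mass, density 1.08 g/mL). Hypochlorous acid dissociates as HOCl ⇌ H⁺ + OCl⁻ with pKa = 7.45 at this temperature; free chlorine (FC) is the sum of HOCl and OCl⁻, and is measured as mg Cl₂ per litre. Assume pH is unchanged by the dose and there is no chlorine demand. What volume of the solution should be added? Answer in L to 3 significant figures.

20.5 L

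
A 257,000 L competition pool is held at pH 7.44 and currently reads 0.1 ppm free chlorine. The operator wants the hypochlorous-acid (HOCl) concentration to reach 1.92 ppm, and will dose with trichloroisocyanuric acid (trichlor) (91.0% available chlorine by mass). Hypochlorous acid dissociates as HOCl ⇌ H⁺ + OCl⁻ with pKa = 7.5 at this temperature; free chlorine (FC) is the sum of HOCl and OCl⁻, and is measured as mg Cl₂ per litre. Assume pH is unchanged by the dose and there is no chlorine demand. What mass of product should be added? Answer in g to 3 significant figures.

986 g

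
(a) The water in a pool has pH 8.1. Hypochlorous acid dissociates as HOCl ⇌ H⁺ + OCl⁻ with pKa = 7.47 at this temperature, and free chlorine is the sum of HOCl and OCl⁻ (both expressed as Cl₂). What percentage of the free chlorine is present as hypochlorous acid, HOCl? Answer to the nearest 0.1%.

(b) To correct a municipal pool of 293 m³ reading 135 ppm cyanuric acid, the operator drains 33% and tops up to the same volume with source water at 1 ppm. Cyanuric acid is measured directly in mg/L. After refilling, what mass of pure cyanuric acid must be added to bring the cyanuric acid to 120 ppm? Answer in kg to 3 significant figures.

(a) [OCl⁻]/[HOCl] = 10^(pH − pKa) = 10^(8.1 − 7.47) = 10^0.63 = 4.266.
(a) Fraction as HOCl = 1 / (1 + 4.266) = 0.1899.

(b) Volume: 293 m³ = 293,000 L.
(b) After draining 33% and refilling: 135 × 0.67 + 1 × 0.33 = 90.78 ppm.
(b) Deficit to target: 120 − 90.78 = 29.22 mg/L.
(b) Mass: 29.22 mg/L × 293,000 L = 8561 g cyanuric acid.

(a) 19.0%; (b) 8.56 kg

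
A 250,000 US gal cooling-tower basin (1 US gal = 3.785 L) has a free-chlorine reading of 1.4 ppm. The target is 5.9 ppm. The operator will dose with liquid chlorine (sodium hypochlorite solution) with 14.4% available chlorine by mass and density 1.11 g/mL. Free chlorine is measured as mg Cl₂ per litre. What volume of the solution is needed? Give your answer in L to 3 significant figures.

26.6 L

Volume: 250,000 US gal × 3.785 L/gal = 946,250 L.
Chlorine deficit: 5.9 − 1.4 = 4.5 ppm = 4.5 mg/L as Cl₂.
Cl₂ equivalent needed: 4.5 mg/L × 946,250 L = 4,258,000 mg = 4258 g.
Product at 14.4% available chlorine: 4258 / 0.144 = 29,570 g.
Volume at density 1.11 g/mL: 29,570 g ÷ 1.11 g/mL = 26,640 mL.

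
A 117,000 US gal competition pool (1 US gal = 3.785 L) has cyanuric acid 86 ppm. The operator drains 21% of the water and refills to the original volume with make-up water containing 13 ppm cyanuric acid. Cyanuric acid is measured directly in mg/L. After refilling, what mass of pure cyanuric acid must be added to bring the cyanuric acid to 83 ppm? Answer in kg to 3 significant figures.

5.46 kg

Volume: 117,000 US gal × 3.785 L/gal = 442,845 L.
After draining 21% and refilling: 86 × 0.79 + 13 × 0.21 = 70.67 ppm.
Deficit to target: 83 − 70.67 = 12.33 mg/L.
Mass: 12.33 mg/L × 442,845 L = 5460 g cyanuric acid.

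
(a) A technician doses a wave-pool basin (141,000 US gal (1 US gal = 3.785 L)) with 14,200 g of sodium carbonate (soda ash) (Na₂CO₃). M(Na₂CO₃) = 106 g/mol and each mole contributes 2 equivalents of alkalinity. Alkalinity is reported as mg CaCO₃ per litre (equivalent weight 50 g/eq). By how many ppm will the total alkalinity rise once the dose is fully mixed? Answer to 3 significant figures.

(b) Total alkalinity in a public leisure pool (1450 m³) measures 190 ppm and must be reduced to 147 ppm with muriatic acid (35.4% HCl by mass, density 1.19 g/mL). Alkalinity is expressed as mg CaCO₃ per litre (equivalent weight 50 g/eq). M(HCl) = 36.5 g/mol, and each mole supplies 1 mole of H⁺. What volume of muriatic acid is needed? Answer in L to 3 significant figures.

(a) 25.1 ppm; (b) 108 L

(a) Volume: 141,000 US gal × 3.785 L/gal = 533,685 L.
(a) Moles of Na₂CO₃: 14,200 g ÷ 106 g/mol = 134 mol → 267.9 eq of alkalinity.
(a) As CaCO₃: 267.9 eq × 50 g/eq = 13,400 g.
(a) Rise: 13,400 g / 533,685 L × 1000 = 25.1 mg/L.

(b) Volume: 1450 m³ = 1,450,000 L.
(b) Alkalinity to neutralize: (190 − 147) = 43 mg/L as CaCO₃ × 1,450,000 L = 62,350 g as CaCO₃.
(b) Equivalents of H⁺ required: 62,350 ÷ 50 g/eq = 1247 eq = 1247 mol HCl.
(b) Mass of HCl: 1247 × 36.5 = 45,520 g.
(b) Mass of 35.4% solution: 45,520 / 0.354 = 128,600 g.
(b) Volume: 128,600 g ÷ 1.19 g/mL = 108,000 mL.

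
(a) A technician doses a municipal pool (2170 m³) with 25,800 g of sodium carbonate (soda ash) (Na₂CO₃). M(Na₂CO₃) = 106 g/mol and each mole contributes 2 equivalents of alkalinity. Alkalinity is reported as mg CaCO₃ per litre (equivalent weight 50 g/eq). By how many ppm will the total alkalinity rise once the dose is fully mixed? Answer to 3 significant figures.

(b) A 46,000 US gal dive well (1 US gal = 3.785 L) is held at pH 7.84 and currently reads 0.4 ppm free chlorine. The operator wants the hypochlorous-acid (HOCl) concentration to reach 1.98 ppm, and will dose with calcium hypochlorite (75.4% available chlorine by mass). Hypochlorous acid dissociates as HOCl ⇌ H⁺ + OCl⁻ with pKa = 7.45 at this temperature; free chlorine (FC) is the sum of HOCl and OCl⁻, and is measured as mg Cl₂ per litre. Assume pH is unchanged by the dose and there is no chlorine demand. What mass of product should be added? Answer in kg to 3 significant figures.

(a) 11.2 ppm; (b) 1.49 kg

(a) Volume: 2170 m³ = 2,170,000 L.
(a) Moles of Na₂CO₃: 25,800 g ÷ 106 g/mol = 243.4 mol → 486.8 eq of alkalinity.
(a) As CaCO₃: 486.8 eq × 50 g/eq = 24,340 g.
(a) Rise: 24,340 g / 2,170,000 L × 1000 = 11.22 mg/L.

(b) Volume: 46,000 US gal × 3.785 L/gal = 174,110 L.
(b) [OCl⁻]/[HOCl] = 10^(pH − pKa) = 10^(7.84 − 7.45) = 2.455; fraction as HOCl = 1/(1 + 2.455) = 0.2895.
(b) Free chlorine required for 1.98 ppm HOCl: 1.98 / 0.2895 = 6.84 ppm.
(b) FC to add: 6.84 − 0.4 = 6.44 mg/L as Cl₂.
(b) Cl₂ equivalent: 6.44 mg/L × 174,110 L = 1121 g.
(b) Product at 75.4% available Cl: 1121 / 0.754 = 1487 g.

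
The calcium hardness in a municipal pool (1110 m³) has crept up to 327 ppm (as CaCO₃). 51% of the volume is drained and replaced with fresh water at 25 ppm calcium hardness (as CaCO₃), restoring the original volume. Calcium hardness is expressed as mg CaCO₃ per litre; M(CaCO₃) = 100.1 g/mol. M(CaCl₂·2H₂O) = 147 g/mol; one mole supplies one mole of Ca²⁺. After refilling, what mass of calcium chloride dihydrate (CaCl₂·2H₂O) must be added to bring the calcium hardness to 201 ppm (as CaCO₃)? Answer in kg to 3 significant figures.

45.7 kg

Volume: 1110 m³ = 1,110,000 L.
After draining 51% and refilling: 327 × 0.49 + 25 × 0.51 = 172.98 ppm.
Deficit to target: 201 − 172.98 = 28.02 mg/L.
As CaCO₃: 28.02 mg/L × 1,110,000 L = 31,100 g; ÷ 100.1 = 310.7 mol Ca²⁺.
Mass: 310.7 × 147 = 45,670 g.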